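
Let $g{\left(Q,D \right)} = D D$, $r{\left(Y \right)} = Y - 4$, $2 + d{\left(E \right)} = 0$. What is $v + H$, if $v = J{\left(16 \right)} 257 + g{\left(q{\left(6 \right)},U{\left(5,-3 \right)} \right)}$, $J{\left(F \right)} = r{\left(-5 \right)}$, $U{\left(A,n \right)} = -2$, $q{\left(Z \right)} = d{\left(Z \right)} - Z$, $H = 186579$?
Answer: $184270$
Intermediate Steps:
$d{\left(E \right)} = -2$ ($d{\left(E \right)} = -2 + 0 = -2$)
$r{\left(Y \right)} = -4 + Y$ ($r{\left(Y \right)} = Y - 4 = -4 + Y$)
$q{\left(Z \right)} = -2 - Z$
$g{\left(Q,D \right)} = D^{2}$
$J{\left(F \right)} = -9$ ($J{\left(F \right)} = -4 - 5 = -9$)
$v = -2309$ ($v = \left(-9\right) 257 + \left(-2\right)^{2} = -2313 + 4 = -2309$)
$v + H = -2309 + 186579 = 184270$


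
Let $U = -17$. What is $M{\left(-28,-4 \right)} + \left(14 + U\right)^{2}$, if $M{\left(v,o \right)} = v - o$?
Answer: $-15$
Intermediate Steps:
$M{\left(-28,-4 \right)} + \left(14 + U\right)^{2} = \left(-28 - -4\right) + \left(14 - 17\right)^{2} = \left(-28 + 4\right) + \left(-3\right)^{2} = -24 + 9 = -15$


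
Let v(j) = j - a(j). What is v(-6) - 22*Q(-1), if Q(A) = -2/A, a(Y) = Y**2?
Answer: -86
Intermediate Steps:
v(j) = j - j**2
v(-6) - 22*Q(-1) = -6*(1 - 1*(-6)) - (-44)/(-1) = -6*(1 + 6) - (-44)*(-1) = -6*7 - 22*2 = -42 - 44 = -86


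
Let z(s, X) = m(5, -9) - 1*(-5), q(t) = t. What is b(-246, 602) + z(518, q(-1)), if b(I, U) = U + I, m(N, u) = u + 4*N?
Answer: 372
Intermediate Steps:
b(I, U) = I + U
z(s, X) = 16 (z(s, X) = (-9 + 4*5) - 1*(-5) = (-9 + 20) + 5 = 11 + 5 = 16)
b(-246, 602) + z(518, q(-1)) = (-246 + 602) + 16 = 356 + 16 = 372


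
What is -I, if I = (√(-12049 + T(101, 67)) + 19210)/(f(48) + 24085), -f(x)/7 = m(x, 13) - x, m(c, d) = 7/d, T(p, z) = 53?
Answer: -7345/9336 - 13*I*√2999/158712 ≈ -0.78674 - 0.0044856*I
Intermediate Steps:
f(x) = -49/13 + 7*x (f(x) = -7*(7/13 - x) = -49/13 + 7*x)
I = 7345/9336 + 13*I*√2999/158712 (I = (√(-12049 + 53) + 19210)/((-49/13 + 7*48) + 24085) = (√(-11996) + 19210)/((-49/13 + 336) + 24085) = (2*I*√2999 + 19210)/(4319/13 + 24085) = (19210 + 2*I*√2999)/(317424/13) = (19210 + 2*I*√2999)*(13/317424) = 7345/9336 + 13*I*√2999/158712 ≈ 0.78674 + 0.0044856*I)
-I = -(7345/9336 + 13*I*√2999/158712) = -7345/9336 - 13*I*√2999/158712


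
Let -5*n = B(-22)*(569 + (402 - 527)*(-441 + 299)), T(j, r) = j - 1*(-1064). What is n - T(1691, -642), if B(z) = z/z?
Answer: -32094/5 ≈ -6418.8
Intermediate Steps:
B(z) = 1
T(j, r) = 1064 + j (T(j, r) = j + 1064 = 1064 + j)
n = -18319/5 (n = -(569 + (402 - 527)*(-441 + 299))/5 = -(569 - 125*(-142))/5 = -(569 + 17750)/5 = -18319/5 ≈ -3663.8)
n - T(1691, -642) = -18319/5 - (1064 + 1691) = -18319/5 - 1*2755 = -18319/5 - 2755 = -32094/5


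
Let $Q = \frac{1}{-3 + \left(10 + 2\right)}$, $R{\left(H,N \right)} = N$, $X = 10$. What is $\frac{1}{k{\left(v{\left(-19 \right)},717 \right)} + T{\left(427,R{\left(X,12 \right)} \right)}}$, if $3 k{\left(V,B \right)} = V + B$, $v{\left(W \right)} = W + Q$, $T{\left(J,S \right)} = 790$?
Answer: $\frac{27}{27613} \approx 0.0009778$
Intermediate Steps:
$Q = \frac{1}{9}$ ($Q = \frac{1}{-3 + 12} = \frac{1}{9} \approx 0.11111$)
$v{\left(W \right)} = \frac{1}{9} + W$ ($v{\left(W \right)} = W + \frac{1}{9} = \frac{1}{9} + W$)
$k{\left(V,B \right)} = \frac{B}{3} + \frac{V}{3}$ ($k{\left(V,B \right)} = \frac{V + B}{3} = \frac{B + V}{3} = \frac{B}{3} + \frac{V}{3}$)
$\frac{1}{k{\left(v{\left(-19 \right)},717 \right)} + T{\left(427,R{\left(X,12 \right)} \right)}} = \frac{1}{\left(\frac{1}{3} \cdot 717 + \frac{\frac{1}{9} - 19}{3}\right) + 790} = \frac{1}{\left(239 + \frac{1}{3} \left(- \frac{170}{9}\right)\right) + 790} = \frac{1}{\left(239 - \frac{170}{27}\right) + 790} = \frac{1}{\frac{6283}{27} + 790} = \frac{1}{\frac{27613}{27}} = \frac{27}{27613}$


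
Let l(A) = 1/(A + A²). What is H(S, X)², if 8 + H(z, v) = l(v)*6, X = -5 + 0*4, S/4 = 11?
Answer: 5929/100 ≈ 59.290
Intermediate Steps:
S = 44 (S = 4*11 = 44)
X = -5 (X = -5 + 0 = -5)
H(z, v) = -8 + 6/(v*(1 + v)) (H(z, v) = -8 + (1/(v*(1 + v)))*6 = -8 + 6/(v*(1 + v)))
H(S, X)² = (2*(3 - 4*(-5)*(1 - 5))/(-5*(1 - 5)))² = (2*(-⅕)*(3 - 4*(-5)*(-4))/(-4))² = (2*(-⅕)*(-¼)*(3 - 80))² = (2*(-⅕)*(-¼)*(-77))² = (-77/10)² = 5929/100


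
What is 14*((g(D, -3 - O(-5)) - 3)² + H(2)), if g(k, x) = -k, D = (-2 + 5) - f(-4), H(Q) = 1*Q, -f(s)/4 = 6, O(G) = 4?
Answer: 12628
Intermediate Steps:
f(s) = -24 (f(s) = -4*6 = -24)
H(Q) = Q
D = 27 (D = (-2 + 5) - 1*(-24) = 3 + 24 = 27)
14*((g(D, -3 - O(-5)) - 3)² + H(2)) = 14*((-1*27 - 3)² + 2) = 14*((-27 - 3)² + 2) = 14*((-30)² + 2) = 14*(900 + 2) = 14*902 = 12628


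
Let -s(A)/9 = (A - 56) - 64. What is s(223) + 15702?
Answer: 14775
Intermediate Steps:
s(A) = 1080 - 9*A (s(A) = -9*((A - 56) - 64) = -9*((-56 + A) - 64) = -9*(-120 + A) = 1080 - 9*A)
s(223) + 15702 = (1080 - 9*223) + 15702 = (1080 - 2007) + 15702 = -927 + 15702 = 14775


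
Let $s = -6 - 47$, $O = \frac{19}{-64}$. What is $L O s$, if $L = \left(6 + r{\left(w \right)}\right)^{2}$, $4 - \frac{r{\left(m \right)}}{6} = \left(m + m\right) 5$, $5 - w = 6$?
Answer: $\frac{2039175}{16} \approx 1.2745 \cdot 10^{5}$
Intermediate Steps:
$w = -1$ ($w = 5 - 6 = -1$)
$O = - \frac{19}{64}$ ($O = 19 \left(- \frac{1}{64}\right) = - \frac{19}{64} \approx -0.29688$)
$r{\left(m \right)} = 24 - 60 m$ ($r{\left(m \right)} = 24 - 6 \left(m + m\right) 5 = 24 - 6 \cdot 2 m 5 = 24 - 6 \cdot 10 m = 24 - 60 m$)
$L = 8100$ ($L = \left(6 + \left(24 - -60\right)\right)^{2} = \left(6 + \left(24 + 60\right)\right)^{2} = \left(6 + 84\right)^{2} = 90^{2} = 8100$)
$s = -53$ ($s = -6 - 47 = -53$)
$L O s = 8100 \left(- \frac{19}{64}\right) \left(-53\right) = \left(- \frac{38475}{16}\right) \left(-53\right) = \frac{2039175}{16}$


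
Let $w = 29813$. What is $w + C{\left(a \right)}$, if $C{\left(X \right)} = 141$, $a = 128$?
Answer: $29954$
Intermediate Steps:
$w + C{\left(a \right)} = 29813 + 141 = 29954$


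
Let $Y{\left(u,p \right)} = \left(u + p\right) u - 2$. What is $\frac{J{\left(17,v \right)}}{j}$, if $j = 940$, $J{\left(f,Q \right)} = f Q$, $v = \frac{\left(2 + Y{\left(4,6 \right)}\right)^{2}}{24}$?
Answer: $\frac{170}{141} \approx 1.2057$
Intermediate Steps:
$Y{\left(u,p \right)} = -2 + u \left(p + u\right)$ ($Y{\left(u,p \right)} = \left(p + u\right) u - 2 = u \left(p + u\right) - 2 = -2 + u \left(p + u\right)$)
$v = \frac{200}{3}$ ($v = \frac{\left(2 + \left(-2 + 4^{2} + 6 \cdot 4\right)\right)^{2}}{24} = \left(2 + \left(-2 + 16 + 24\right)\right)^{2} \cdot \frac{1}{24} = \left(2 + 38\right)^{2} \cdot \frac{1}{24} = 40^{2} \cdot \frac{1}{24} = 1600 \cdot \frac{1}{24} = \frac{200}{3} \approx 66.667$)
$J{\left(f,Q \right)} = Q f$
$\frac{J{\left(17,v \right)}}{j} = \frac{\frac{200}{3} \cdot 17}{940} = \frac{3400}{3} \cdot \frac{1}{940} = \frac{170}{141}$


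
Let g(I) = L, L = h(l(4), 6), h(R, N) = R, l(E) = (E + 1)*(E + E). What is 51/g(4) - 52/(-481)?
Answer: 2047/1480 ≈ 1.3831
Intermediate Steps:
l(E) = 2*E*(1 + E) (l(E) = (1 + E)*(2*E) = 2*E*(1 + E))
L = 40 (L = 2*4*(1 + 4) = 2*4*5 = 40)
g(I) = 40
51/g(4) - 52/(-481) = 51/40 - 52/(-481) = 51*(1/40) - 52*(-1/481) = 51/40 + 4/37 = 2047/1480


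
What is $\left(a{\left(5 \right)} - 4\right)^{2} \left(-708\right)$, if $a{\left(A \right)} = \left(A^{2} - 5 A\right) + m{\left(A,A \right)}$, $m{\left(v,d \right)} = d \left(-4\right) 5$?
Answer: $-7657728$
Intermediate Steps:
$m{\left(v,d \right)} = - 20 d$ ($m{\left(v,d \right)} = - 4 d 5 = - 20 d$)
$a{\left(A \right)} = A^{2} - 25 A$ ($a{\left(A \right)} = \left(A^{2} - 5 A\right) - 20 A = A^{2} - 25 A$)
$\left(a{\left(5 \right)} - 4\right)^{2} \left(-708\right) = \left(5 \left(-25 + 5\right) - 4\right)^{2} \left(-708\right) = \left(5 \left(-20\right) - 4\right)^{2} \left(-708\right) = \left(-100 - 4\right)^{2} \left(-708\right) = \left(-104\right)^{2} \left(-708\right) = 10816 \left(-708\right) = -7657728$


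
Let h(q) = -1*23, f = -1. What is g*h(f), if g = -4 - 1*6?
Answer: 230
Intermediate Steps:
h(q) = -23
g = -10 (g = -4 - 6 = -10)
g*h(f) = -10*(-23) = 230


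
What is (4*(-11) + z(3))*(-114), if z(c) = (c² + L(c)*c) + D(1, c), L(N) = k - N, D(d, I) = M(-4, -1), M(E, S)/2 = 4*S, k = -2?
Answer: 6612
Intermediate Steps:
M(E, S) = 8*S (M(E, S) = 2*(4*S) = 8*S)
D(d, I) = -8 (D(d, I) = 8*(-1) = -8)
L(N) = -2 - N
z(c) = -8 + c² + c*(-2 - c) (z(c) = (c² + (-2 - c)*c) - 8 = (c² + c*(-2 - c)) - 8 = -8 + c² + c*(-2 - c))
(4*(-11) + z(3))*(-114) = (4*(-11) + (-8 - 2*3))*(-114) = (-44 + (-8 - 6))*(-114) = (-44 - 14)*(-114) = -58*(-114) = 6612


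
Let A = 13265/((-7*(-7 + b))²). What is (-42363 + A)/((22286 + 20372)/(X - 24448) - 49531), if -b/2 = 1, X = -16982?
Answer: 82921889515/96962291433 ≈ 0.85520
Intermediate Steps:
b = -2 (b = -2*1 = -2)
A = 1895/567 (A = 13265/((-7*(-7 - 2))²) = 13265/((-7*(-9))²) = 13265/(63²) = 13265/3969 = 13265*(1/3969) = 1895/567 ≈ 3.3422)
(-42363 + A)/((22286 + 20372)/(X - 24448) - 49531) = (-42363 + 1895/567)/((22286 + 20372)/(-16982 - 24448) - 49531) = -24017926/(567*(42658/(-41430) - 49531)) = -24017926/(567*(42658*(-1/41430) - 49531)) = -24017926/(567*(-21329/20715 - 49531)) = -24017926/(567*(-1026055994/20715)) = -24017926/567*(-20715/1026055994) = 82921889515/96962291433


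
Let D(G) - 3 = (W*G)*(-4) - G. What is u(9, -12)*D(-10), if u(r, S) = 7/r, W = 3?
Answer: 931/9 ≈ 103.44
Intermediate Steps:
D(G) = 3 - 13*G (D(G) = 3 + ((3*G)*(-4) - G) = 3 + (-12*G - G) = 3 - 13*G)
u(9, -12)*D(-10) = (7/9)*(3 - 13*(-10)) = (7*(1/9))*(3 + 130) = (7/9)*133 = 931/9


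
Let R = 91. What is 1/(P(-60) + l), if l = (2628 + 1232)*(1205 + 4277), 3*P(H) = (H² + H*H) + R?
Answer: 3/63488851 ≈ 4.7252e-8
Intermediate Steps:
P(H) = 91/3 + 2*H²/3 (P(H) = ((H² + H*H) + 91)/3 = ((H² + H²) + 91)/3 = (2*H² + 91)/3 = (91 + 2*H²)/3 = 91/3 + 2*H²/3)
l = 21160520 (l = 3860*5482 = 21160520)
1/(P(-60) + l) = 1/((91/3 + (⅔)*(-60)²) + 21160520) = 1/((91/3 + (⅔)*3600) + 21160520) = 1/((91/3 + 2400) + 21160520) = 1/(7291/3 + 21160520) = 1/(63488851/3) = 3/63488851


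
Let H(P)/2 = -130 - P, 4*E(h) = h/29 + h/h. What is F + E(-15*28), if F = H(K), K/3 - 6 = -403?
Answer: 245761/116 ≈ 2118.6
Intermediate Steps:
K = -1191 (K = 18 + 3*(-403) = 18 - 1209 = -1191)
E(h) = ¼ + h/116 (E(h) = (h/29 + h/h)/4 = (h*(1/29) + 1)/4 = (h/29 + 1)/4 = (1 + h/29)/4 = ¼ + h/116)
H(P) = -260 - 2*P (H(P) = 2*(-130 - P) = -260 - 2*P)
F = 2122 (F = -260 - 2*(-1191) = -260 + 2382 = 2122)
F + E(-15*28) = 2122 + (¼ + (-15*28)/116) = 2122 + (¼ + (1/116)*(-420)) = 2122 + (¼ - 105/29) = 2122 - 391/116 = 245761/116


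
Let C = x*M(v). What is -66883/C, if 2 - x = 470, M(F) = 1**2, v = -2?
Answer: 66883/468 ≈ 142.91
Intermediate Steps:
M(F) = 1
x = -468 (x = 2 - 1*470 = 2 - 470 = -468)
C = -468 (C = -468*1 = -468)
-66883/C = -66883/(-468) = -66883*(-1/468) = 66883/468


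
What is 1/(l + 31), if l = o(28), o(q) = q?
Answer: 1/59 ≈ 0.016949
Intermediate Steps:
l = 28
1/(l + 31) = 1/(28 + 31) = 1/59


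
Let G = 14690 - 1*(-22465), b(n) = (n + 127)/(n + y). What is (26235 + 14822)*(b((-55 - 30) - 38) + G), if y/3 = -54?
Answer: 434759593747/285 ≈ 1.5255e+9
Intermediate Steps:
y = -162 (y = 3*(-54) = -162)
b(n) = (127 + n)/(-162 + n) (b(n) = (n + 127)/(n - 162) = (127 + n)/(-162 + n))
G = 37155 (G = 14690 + 22465 = 37155)
(26235 + 14822)*(b((-55 - 30) - 38) + G) = (26235 + 14822)*((127 + ((-55 - 30) - 38))/(-162 + ((-55 - 30) - 38)) + 37155) = 41057*((127 + (-85 - 38))/(-162 + (-85 - 38)) + 37155) = 41057*((127 - 123)/(-162 - 123) + 37155) = 41057*(4/(-285) + 37155) = 41057*(-1/285*4 + 37155) = 41057*(-4/285 + 37155) = 41057*(10589171/285) = 434759593747/285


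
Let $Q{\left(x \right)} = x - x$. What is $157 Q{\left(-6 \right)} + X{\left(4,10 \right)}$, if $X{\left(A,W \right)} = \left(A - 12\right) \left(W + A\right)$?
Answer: $-112$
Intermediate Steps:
$X{\left(A,W \right)} = \left(-12 + A\right) \left(A + W\right)$
$Q{\left(x \right)} = 0$
$157 Q{\left(-6 \right)} + X{\left(4,10 \right)} = 157 \cdot 0 + \left(4^{2} - 48 - 120 + 4 \cdot 10\right) = 0 + \left(16 - 48 - 120 + 40\right) = 0 - 112 = -112$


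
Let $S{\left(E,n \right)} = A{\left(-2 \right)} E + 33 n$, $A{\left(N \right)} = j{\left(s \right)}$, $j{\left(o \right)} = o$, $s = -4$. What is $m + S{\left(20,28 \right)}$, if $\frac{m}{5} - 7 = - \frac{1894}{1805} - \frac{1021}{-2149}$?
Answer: $\frac{679691230}{775789} \approx 876.13$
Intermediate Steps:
$m = \frac{24925314}{775789}$ ($m = 35 + 5 \left(- \frac{1894}{1805} - \frac{1021}{-2149}\right) = 35 + 5 \left(\left(-1894\right) \frac{1}{1805} - - \frac{1021}{2149}\right) = 35 + 5 \left(- \frac{1894}{1805} + \frac{1021}{2149}\right) = 35 + 5 \left(- \frac{2227301}{3878945}\right) = 35 - \frac{2227301}{775789} = \frac{24925314}{775789} \approx 32.129$)
$A{\left(N \right)} = -4$
$S{\left(E,n \right)} = - 4 E + 33 n$
$m + S{\left(20,28 \right)} = \frac{24925314}{775789} + \left(\left(-4\right) 20 + 33 \cdot 28\right) = \frac{24925314}{775789} + \left(-80 + 924\right) = \frac{24925314}{775789} + 844 = \frac{679691230}{775789}$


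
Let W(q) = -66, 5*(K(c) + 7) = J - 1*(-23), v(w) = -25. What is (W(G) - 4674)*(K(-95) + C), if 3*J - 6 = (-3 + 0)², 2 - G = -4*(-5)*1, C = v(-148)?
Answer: 125136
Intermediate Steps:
C = -25
G = -18 (G = 2 - (-4*(-5)) = 2 - 20 = -18)
J = 5 (J = 2 + (-3 + 0)²/3 = 2 + (⅓)*(-3)² = 2 + (⅓)*9 = 2 + 3 = 5)
K(c) = -7/5 (K(c) = -7 + (5 - 1*(-23))/5 = -7 + (5 + 23)/5 = -7 + (⅕)*28 = -7 + 28/5 = -7/5)
(W(G) - 4674)*(K(-95) + C) = (-66 - 4674)*(-7/5 - 25) = -4740*(-132/5) = 125136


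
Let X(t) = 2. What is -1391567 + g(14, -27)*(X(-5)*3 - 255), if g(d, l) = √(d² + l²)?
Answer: -1391567 - 1245*√37 ≈ -1.3991e+6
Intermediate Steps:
-1391567 + g(14, -27)*(X(-5)*3 - 255) = -1391567 + √(14² + (-27)²)*(2*3 - 255) = -1391567 + √(196 + 729)*(6 - 255) = -1391567 + √925*(-249) = -1391567 + (5*√37)*(-249) = -1391567 - 1245*√37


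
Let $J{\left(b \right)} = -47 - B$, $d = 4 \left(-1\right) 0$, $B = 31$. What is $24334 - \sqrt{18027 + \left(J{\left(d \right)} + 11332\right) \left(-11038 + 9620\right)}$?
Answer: $24334 - i \sqrt{15940145} \approx 24334.0 - 3992.5 i$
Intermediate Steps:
$d = 0$ ($d = \left(-4\right) 0 = 0$)
$J{\left(b \right)} = -78$ ($J{\left(b \right)} = -47 - 31 = -78$)
$24334 - \sqrt{18027 + \left(J{\left(d \right)} + 11332\right) \left(-11038 + 9620\right)} = 24334 - \sqrt{18027 + \left(-78 + 11332\right) \left(-11038 + 9620\right)} = 24334 - \sqrt{18027 + 11254 \left(-1418\right)} = 24334 - \sqrt{18027 - 15958172} = 24334 - \sqrt{-15940145} = 24334 - i \sqrt{15940145}$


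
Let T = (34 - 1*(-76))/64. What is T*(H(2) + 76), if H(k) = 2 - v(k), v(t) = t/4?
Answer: 8525/64 ≈ 133.20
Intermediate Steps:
v(t) = t/4 (v(t) = t*(1/4) = t/4)
H(k) = 2 - k/4
T = 55/32 (T = (34 + 76)*(1/64) = 110*(1/64) = 55/32 ≈ 1.7188)
T*(H(2) + 76) = 55*((2 - 1/4*2) + 76)/32 = 55*((2 - 1/2) + 76)/32 = 55*(3/2 + 76)/32 = (55/32)*(155/2) = 8525/64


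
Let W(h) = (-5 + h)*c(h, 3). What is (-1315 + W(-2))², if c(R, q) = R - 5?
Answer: 1602756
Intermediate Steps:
c(R, q) = -5 + R
W(h) = (-5 + h)² (W(h) = (-5 + h)*(-5 + h) = (-5 + h)²)
(-1315 + W(-2))² = (-1315 + (-5 - 2)²)² = (-1315 + (-7)²)² = (-1315 + 49)² = (-1266)² = 1602756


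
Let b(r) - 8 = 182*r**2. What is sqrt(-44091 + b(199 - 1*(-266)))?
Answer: sqrt(39308867) ≈ 6269.7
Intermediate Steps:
b(r) = 8 + 182*r**2
sqrt(-44091 + b(199 - 1*(-266))) = sqrt(-44091 + (8 + 182*(199 - 1*(-266))**2)) = sqrt(-44091 + (8 + 182*(199 + 266)**2)) = sqrt(-44091 + (8 + 182*465**2)) = sqrt(-44091 + (8 + 182*216225)) = sqrt(-44091 + (8 + 39352950)) = sqrt(-44091 + 39352958) = sqrt(39308867)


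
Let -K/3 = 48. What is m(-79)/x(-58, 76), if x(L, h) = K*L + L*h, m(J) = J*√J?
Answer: -79*I*√79/3944 ≈ -0.17803*I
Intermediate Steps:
K = -144 (K = -3*48 = -144)
m(J) = J^(3/2)
x(L, h) = -144*L + L*h
m(-79)/x(-58, 76) = (-79)^(3/2)/((-58*(-144 + 76))) = (-79*I*√79)/((-58*(-68))) = -79*I*√79/3944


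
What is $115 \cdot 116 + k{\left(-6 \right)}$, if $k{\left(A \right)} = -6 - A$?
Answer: $13340$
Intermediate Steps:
$115 \cdot 116 + k{\left(-6 \right)} = 115 \cdot 116 - 0 = 13340 + \left(-6 + 6\right) = 13340 + 0 = 13340$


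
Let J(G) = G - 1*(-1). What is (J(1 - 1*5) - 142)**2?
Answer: 21025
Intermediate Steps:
J(G) = 1 + G (J(G) = G + 1 = 1 + G)
(J(1 - 1*5) - 142)**2 = ((1 + (1 - 1*5)) - 142)**2 = ((1 + (1 - 5)) - 142)**2 = ((1 - 4) - 142)**2 = (-3 - 142)**2 = (-145)**2 = 21025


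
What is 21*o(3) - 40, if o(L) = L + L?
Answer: 86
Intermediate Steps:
o(L) = 2*L
21*o(3) - 40 = 21*(2*3) - 40 = 21*6 - 40 = 126 - 40 = 86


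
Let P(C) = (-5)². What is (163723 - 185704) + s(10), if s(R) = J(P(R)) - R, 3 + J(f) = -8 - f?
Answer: -22027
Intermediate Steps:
P(C) = 25
J(f) = -11 - f (J(f) = -3 + (-8 - f) = -11 - f)
s(R) = -36 - R (s(R) = (-11 - 1*25) - R = (-11 - 25) - R = -36 - R)
(163723 - 185704) + s(10) = (163723 - 185704) + (-36 - 1*10) = -21981 + (-36 - 10) = -21981 - 46 = -22027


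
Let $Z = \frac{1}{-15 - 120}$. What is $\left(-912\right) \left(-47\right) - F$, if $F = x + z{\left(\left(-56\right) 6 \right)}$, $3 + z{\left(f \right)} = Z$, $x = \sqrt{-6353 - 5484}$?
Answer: $\frac{5787046}{135} - i \sqrt{11837} \approx 42867.0 - 108.8 i$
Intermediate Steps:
$x = i \sqrt{11837}$ ($x = \sqrt{-11837} = i \sqrt{11837} \approx 108.8 i$)
$Z = - \frac{1}{135}$ ($Z = \frac{1}{-135} = - \frac{1}{135} \approx -0.0074074$)
$z{\left(f \right)} = - \frac{406}{135}$ ($z{\left(f \right)} = -3 - \frac{1}{135} = - \frac{406}{135}$)
$F = - \frac{406}{135} + i \sqrt{11837}$ ($F = i \sqrt{11837} - \frac{406}{135} = - \frac{406}{135} + i \sqrt{11837} \approx -3.0074 + 108.8 i$)
$\left(-912\right) \left(-47\right) - F = \left(-912\right) \left(-47\right) - \left(- \frac{406}{135} + i \sqrt{11837}\right) = 42864 + \left(\frac{406}{135} - i \sqrt{11837}\right) = \frac{5787046}{135} - i \sqrt{11837}$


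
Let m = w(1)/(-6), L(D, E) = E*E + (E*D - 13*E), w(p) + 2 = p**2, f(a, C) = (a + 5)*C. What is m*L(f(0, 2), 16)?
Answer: 104/3 ≈ 34.667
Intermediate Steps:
f(a, C) = C*(5 + a) (f(a, C) = (5 + a)*C = C*(5 + a))
w(p) = -2 + p**2
L(D, E) = E**2 - 13*E + D*E (L(D, E) = E**2 + (D*E - 13*E) = E**2 + (-13*E + D*E) = E**2 - 13*E + D*E)
m = 1/6 (m = (-2 + 1**2)/(-6) = (-2 + 1)*(-1/6) = -1*(-1/6) = 1/6 ≈ 0.16667)
m*L(f(0, 2), 16) = (16*(-13 + 2*(5 + 0) + 16))/6 = (16*(-13 + 2*5 + 16))/6 = (16*(-13 + 10 + 16))/6 = (16*13)/6 = (1/6)*208 = 104/3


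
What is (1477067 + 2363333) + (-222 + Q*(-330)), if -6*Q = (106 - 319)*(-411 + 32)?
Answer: 8280163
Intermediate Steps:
Q = -26909/2 (Q = -(106 - 319)*(-411 + 32)/6 = -(-71)*(-379)/2 = -⅙*80727 = -26909/2 ≈ -13455.)
(1477067 + 2363333) + (-222 + Q*(-330)) = (1477067 + 2363333) + (-222 - 26909/2*(-330)) = 3840400 + (-222 + 4439985) = 3840400 + 4439763 = 8280163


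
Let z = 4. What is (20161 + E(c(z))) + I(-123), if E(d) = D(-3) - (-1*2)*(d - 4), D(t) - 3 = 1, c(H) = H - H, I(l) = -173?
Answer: 19984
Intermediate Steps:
c(H) = 0
D(t) = 4 (D(t) = 3 + 1 = 4)
E(d) = -4 + 2*d (E(d) = 4 - (-1*2)*(d - 4) = 4 - (-2)*(-4 + d) = 4 - (8 - 2*d) = 4 + (-8 + 2*d) = -4 + 2*d)
(20161 + E(c(z))) + I(-123) = (20161 + (-4 + 2*0)) - 173 = (20161 + (-4 + 0)) - 173 = (20161 - 4) - 173 = 20157 - 173 = 19984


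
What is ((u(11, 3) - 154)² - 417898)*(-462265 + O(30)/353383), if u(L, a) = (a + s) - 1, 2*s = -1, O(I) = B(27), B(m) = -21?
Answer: 64467331544551143/353383 ≈ 1.8243e+11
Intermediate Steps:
O(I) = -21
s = -½ (s = (½)*(-1) = -½ ≈ -0.50000)
u(L, a) = -3/2 + a (u(L, a) = (a - ½) - 1 = (-½ + a) - 1 = -3/2 + a)
((u(11, 3) - 154)² - 417898)*(-462265 + O(30)/353383) = (((-3/2 + 3) - 154)² - 417898)*(-462265 - 21/353383) = ((3/2 - 154)² - 417898)*(-462265 - 21*1/353383) = ((-305/2)² - 417898)*(-462265 - 21/353383) = (93025/4 - 417898)*(-163356592516/353383) = -1578567/4*(-163356592516/353383) = 64467331544551143/353383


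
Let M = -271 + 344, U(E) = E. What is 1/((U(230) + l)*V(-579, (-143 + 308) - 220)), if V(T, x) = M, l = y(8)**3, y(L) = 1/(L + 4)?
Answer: 1728/29013193 ≈ 5.9559e-5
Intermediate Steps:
y(L) = 1/(4 + L)
M = 73
l = 1/1728 (l = (1/(4 + 8))**3 = (1/12)**3 = 1/1728 ≈ 0.00057870)
V(T, x) = 73
1/((U(230) + l)*V(-579, (-143 + 308) - 220)) = 1/((230 + 1/1728)*73) = (1/73)/(397441/1728) = (1728/397441)*(1/73) = 1728/29013193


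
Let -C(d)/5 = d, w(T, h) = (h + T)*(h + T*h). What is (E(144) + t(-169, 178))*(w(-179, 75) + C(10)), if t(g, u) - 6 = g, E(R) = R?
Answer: -26378650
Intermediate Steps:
w(T, h) = (T + h)*(h + T*h)
t(g, u) = 6 + g
C(d) = -5*d
(E(144) + t(-169, 178))*(w(-179, 75) + C(10)) = (144 + (6 - 169))*(75*(-179 + 75 + (-179)² - 179*75) - 5*10) = (144 - 163)*(75*(-179 + 75 + 32041 - 13425) - 50) = -19*(75*18512 - 50) = -19*(1388400 - 50) = -19*1388350 = -26378650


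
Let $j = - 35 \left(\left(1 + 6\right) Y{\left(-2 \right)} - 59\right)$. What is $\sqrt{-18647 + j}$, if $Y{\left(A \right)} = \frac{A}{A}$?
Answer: $i \sqrt{16827} \approx 129.72 i$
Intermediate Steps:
$Y{\left(A \right)} = 1$
$j = 1820$ ($j = - 35 \left(\left(1 + 6\right) 1 - 59\right) = - 35 \left(7 \cdot 1 - 59\right) = - 35 \left(7 - 59\right) = \left(-35\right) \left(-52\right) = 1820$)
$\sqrt{-18647 + j} = \sqrt{-18647 + 1820} = \sqrt{-16827} = i \sqrt{16827}$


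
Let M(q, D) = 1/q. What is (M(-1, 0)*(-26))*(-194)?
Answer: -5044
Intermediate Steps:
(M(-1, 0)*(-26))*(-194) = (-26/(-1))*(-194) = -1*(-26)*(-194) = 26*(-194) = -5044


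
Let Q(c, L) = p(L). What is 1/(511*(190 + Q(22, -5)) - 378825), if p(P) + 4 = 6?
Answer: -1/280713 ≈ -3.5624e-6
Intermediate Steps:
p(P) = 2 (p(P) = -4 + 6 = 2)
Q(c, L) = 2
1/(511*(190 + Q(22, -5)) - 378825) = 1/(511*(190 + 2) - 378825) = 1/(511*192 - 378825) = 1/(98112 - 378825) = 1/(-280713) = -1/280713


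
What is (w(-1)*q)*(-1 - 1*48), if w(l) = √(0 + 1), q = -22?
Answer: 1078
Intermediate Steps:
w(l) = 1 (w(l) = √1 = 1)
(w(-1)*q)*(-1 - 1*48) = (1*(-22))*(-1 - 1*48) = -22*(-1 - 48) = -22*(-49) = 1078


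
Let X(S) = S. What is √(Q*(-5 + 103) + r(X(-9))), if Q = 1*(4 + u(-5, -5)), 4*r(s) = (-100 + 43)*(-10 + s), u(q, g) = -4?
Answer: 19*√3/2 ≈ 16.454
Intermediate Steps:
r(s) = 285/2 - 57*s/4 (r(s) = ((-100 + 43)*(-10 + s))/4 = (-57*(-10 + s))/4 = (570 - 57*s)/4 = 285/2 - 57*s/4)
Q = 0 (Q = 1*(4 - 4) = 1*0 = 0)
√(Q*(-5 + 103) + r(X(-9))) = √(0*(-5 + 103) + (285/2 - 57/4*(-9))) = √(0*98 + (285/2 + 513/4)) = √(0 + 1083/4) = √(1083/4) = 19*√3/2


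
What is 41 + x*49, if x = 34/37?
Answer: 3183/37 ≈ 86.027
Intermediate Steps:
x = 34/37 (x = 34*(1/37) = 34/37 ≈ 0.91892)
41 + x*49 = 41 + (34/37)*49 = 41 + 1666/37 = 3183/37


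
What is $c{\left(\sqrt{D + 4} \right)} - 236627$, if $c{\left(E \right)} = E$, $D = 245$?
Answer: $-236627 + \sqrt{249} \approx -2.3661 \cdot 10^{5}$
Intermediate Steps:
$c{\left(\sqrt{D + 4} \right)} - 236627 = \sqrt{245 + 4} - 236627 = \sqrt{249} - 236627 = -236627 + \sqrt{249}$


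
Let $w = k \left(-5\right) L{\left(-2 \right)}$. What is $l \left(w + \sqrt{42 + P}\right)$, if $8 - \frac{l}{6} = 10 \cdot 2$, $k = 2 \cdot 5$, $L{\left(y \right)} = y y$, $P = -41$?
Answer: $14328$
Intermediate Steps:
$L{\left(y \right)} = y^{2}$
$k = 10$
$l = -72$ ($l = 48 - 6 \cdot 10 \cdot 2 = 48 - 120 = -72$)
$w = -200$ ($w = 10 \left(-5\right) \left(-2\right)^{2} = \left(-50\right) 4 = -200$)
$l \left(w + \sqrt{42 + P}\right) = - 72 \left(-200 + \sqrt{42 - 41}\right) = - 72 \left(-200 + \sqrt{1}\right) = - 72 \left(-200 + 1\right) = \left(-72\right) \left(-199\right) = 14328$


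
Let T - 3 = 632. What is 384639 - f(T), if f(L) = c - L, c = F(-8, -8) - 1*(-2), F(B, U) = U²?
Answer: 385208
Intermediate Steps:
T = 635 (T = 3 + 632 = 635)
c = 66 (c = (-8)² - 1*(-2) = 64 + 2 = 66)
f(L) = 66 - L
384639 - f(T) = 384639 - (66 - 1*635) = 384639 - (66 - 635) = 384639 - 1*(-569) = 384639 + 569 = 385208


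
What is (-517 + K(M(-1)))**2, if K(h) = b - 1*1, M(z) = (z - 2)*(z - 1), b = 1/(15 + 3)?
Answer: 86918329/324 ≈ 2.6827e+5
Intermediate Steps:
b = 1/18 ≈ 0.055556
M(z) = (-1 + z)*(-2 + z) (M(z) = (-2 + z)*(-1 + z) = (-1 + z)*(-2 + z))
K(h) = -17/18 (K(h) = 1/18 - 1*1 = 1/18 - 1 = -17/18)
(-517 + K(M(-1)))**2 = (-517 - 17/18)**2 = (-9323/18)**2 = 86918329/324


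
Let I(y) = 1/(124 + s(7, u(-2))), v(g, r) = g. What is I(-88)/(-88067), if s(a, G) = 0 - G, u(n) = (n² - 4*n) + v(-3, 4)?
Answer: -1/10127705 ≈ -9.8739e-8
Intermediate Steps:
u(n) = -3 + n² - 4*n (u(n) = (n² - 4*n) - 3 = -3 + n² - 4*n)
s(a, G) = -G
I(y) = 1/115 (I(y) = 1/(124 - (-3 + (-2)² - 4*(-2))) = 1/(124 - (-3 + 4 + 8)) = 1/(124 - 1*9) = 1/(124 - 9) = 1/115)
I(-88)/(-88067) = (1/115)/(-88067) = (1/115)*(-1/88067) = -1/10127705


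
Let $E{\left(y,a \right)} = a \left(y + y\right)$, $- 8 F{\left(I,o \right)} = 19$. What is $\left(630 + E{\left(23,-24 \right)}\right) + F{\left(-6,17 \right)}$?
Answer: $- \frac{3811}{8} \approx -476.38$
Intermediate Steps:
$F{\left(I,o \right)} = - \frac{19}{8}$ ($F{\left(I,o \right)} = \left(- \frac{1}{8}\right) 19 = - \frac{19}{8}$)
$E{\left(y,a \right)} = 2 a y$ ($E{\left(y,a \right)} = a 2 y = 2 a y$)
$\left(630 + E{\left(23,-24 \right)}\right) + F{\left(-6,17 \right)} = \left(630 + 2 \left(-24\right) 23\right) - \frac{19}{8} = \left(630 - 1104\right) - \frac{19}{8} = -474 - \frac{19}{8} = - \frac{3811}{8}$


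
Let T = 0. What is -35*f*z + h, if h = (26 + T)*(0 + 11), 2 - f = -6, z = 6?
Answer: -1394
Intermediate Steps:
f = 8 (f = 2 - 1*(-6) = 2 + 6 = 8)
h = 286 (h = (26 + 0)*(0 + 11) = 26*11 = 286)
-35*f*z + h = -280*6 + 286 = -35*48 + 286 = -1680 + 286 = -1394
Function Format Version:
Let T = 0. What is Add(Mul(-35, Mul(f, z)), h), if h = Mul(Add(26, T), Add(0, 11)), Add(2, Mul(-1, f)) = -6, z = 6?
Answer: -1394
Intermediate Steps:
f = 8 (f = Add(2, Mul(-1, -6)) = Add(2, 6) = 8)
h = 286 (h = Mul(Add(26, 0), Add(0, 11)) = Mul(26, 11) = 286)
Add(Mul(-35, Mul(f, z)), h) = Add(Mul(-35, Mul(8, 6)), 286) = Add(Mul(-35, 48), 286) = Add(-1680, 286) = -1394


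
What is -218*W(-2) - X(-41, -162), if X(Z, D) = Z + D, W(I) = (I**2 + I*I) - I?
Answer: -1977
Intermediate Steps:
W(I) = -I + 2*I**2 (W(I) = (I**2 + I**2) - I = 2*I**2 - I = -I + 2*I**2)
X(Z, D) = D + Z
-218*W(-2) - X(-41, -162) = -(-436)*(-1 + 2*(-2)) - (-162 - 41) = -(-436)*(-1 - 4) - 1*(-203) = -(-436)*(-5) + 203 = -218*10 + 203 = -2180 + 203 = -1977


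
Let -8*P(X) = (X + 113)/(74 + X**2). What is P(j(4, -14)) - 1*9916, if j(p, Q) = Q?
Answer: -2379851/240 ≈ -9916.0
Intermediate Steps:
P(X) = -(113 + X)/(8*(74 + X**2)) (P(X) = -(X + 113)/(8*(74 + X**2)) = -(113 + X)/(8*(74 + X**2)))
P(j(4, -14)) - 1*9916 = (-113 - 1*(-14))/(8*(74 + (-14)**2)) - 1*9916 = (-113 + 14)/(8*(74 + 196)) - 9916 = (1/8)*(-99)/270 - 9916 = (1/8)*(1/270)*(-99) - 9916 = -11/240 - 9916 = -2379851/240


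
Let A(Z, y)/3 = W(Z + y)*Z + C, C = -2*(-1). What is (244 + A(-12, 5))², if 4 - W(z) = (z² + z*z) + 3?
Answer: 14002564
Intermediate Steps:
C = 2
W(z) = 1 - 2*z² (W(z) = 4 - ((z² + z*z) + 3) = 4 - ((z² + z²) + 3) = 4 - (2*z² + 3) = 4 - (3 + 2*z²) = 4 + (-3 - 2*z²) = 1 - 2*z²)
A(Z, y) = 6 + 3*Z*(1 - 2*(Z + y)²) (A(Z, y) = 3*((1 - 2*(Z + y)²)*Z + 2) = 3*(Z*(1 - 2*(Z + y)²) + 2) = 3*(2 + Z*(1 - 2*(Z + y)²)) = 6 + 3*Z*(1 - 2*(Z + y)²))
(244 + A(-12, 5))² = (244 + (6 - 3*(-12)*(-1 + 2*(-12 + 5)²)))² = (244 + (6 - 3*(-12)*(-1 + 2*(-7)²)))² = (244 + (6 - 3*(-12)*(-1 + 2*49)))² = (244 + (6 - 3*(-12)*(-1 + 98)))² = (244 + (6 - 3*(-12)*97))² = (244 + (6 + 3492))² = (244 + 3498)² = 3742² = 14002564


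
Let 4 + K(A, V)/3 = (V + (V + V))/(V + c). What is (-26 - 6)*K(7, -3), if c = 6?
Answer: 672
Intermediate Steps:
K(A, V) = -12 + 9*V/(6 + V) (K(A, V) = -12 + 3*((V + (V + V))/(V + 6)) = -12 + 3*((V + 2*V)/(6 + V)) = -12 + 3*((3*V)/(6 + V)) = -12 + 3*(3*V/(6 + V)) = -12 + 9*V/(6 + V))
(-26 - 6)*K(7, -3) = (-26 - 6)*(3*(-24 - 1*(-3))/(6 - 3)) = -96*(-24 + 3)/3 = -96*(-21)/3 = -32*(-21) = 672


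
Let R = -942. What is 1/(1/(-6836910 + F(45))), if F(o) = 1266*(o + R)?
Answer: -7972512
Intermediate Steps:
F(o) = -1192572 + 1266*o (F(o) = 1266*(o - 942) = 1266*(-942 + o) = -1192572 + 1266*o)
1/(1/(-6836910 + F(45))) = 1/(1/(-6836910 + (-1192572 + 1266*45))) = 1/(1/(-6836910 + (-1192572 + 56970))) = 1/(1/(-6836910 - 1135602)) = 1/(1/(-7972512)) = 1/(-1/7972512) = -7972512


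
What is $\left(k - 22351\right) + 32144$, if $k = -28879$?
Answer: $-19086$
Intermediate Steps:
$\left(k - 22351\right) + 32144 = \left(-28879 - 22351\right) + 32144 = -51230 + 32144 = -19086$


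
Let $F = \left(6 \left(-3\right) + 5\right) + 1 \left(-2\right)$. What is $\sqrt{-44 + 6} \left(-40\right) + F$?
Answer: $-15 - 40 i \sqrt{38} \approx -15.0 - 246.58 i$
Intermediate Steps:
$F = -15$ ($F = \left(-18 + 5\right) - 2 = -13 - 2 = -15$)
$\sqrt{-44 + 6} \left(-40\right) + F = \sqrt{-44 + 6} \left(-40\right) - 15 = \sqrt{-38} \left(-40\right) - 15 = i \sqrt{38} \left(-40\right) - 15 = - 40 i \sqrt{38} - 15 = -15 - 40 i \sqrt{38}$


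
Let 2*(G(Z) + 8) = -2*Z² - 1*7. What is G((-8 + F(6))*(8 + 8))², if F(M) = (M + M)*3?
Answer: 161146847761/4 ≈ 4.0287e+10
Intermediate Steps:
F(M) = 6*M (F(M) = (2*M)*3 = 6*M)
G(Z) = -23/2 - Z² (G(Z) = -8 + (-2*Z² - 1*7)/2 = -8 + (-2*Z² - 7)/2 = -8 + (-7 - 2*Z²)/2 = -8 + (-7/2 - Z²) = -23/2 - Z²)
G((-8 + F(6))*(8 + 8))² = (-23/2 - ((-8 + 6*6)*(8 + 8))²)² = (-23/2 - ((-8 + 36)*16)²)² = (-23/2 - (28*16)²)² = (-23/2 - 1*448²)² = (-23/2 - 1*200704)² = (-23/2 - 200704)² = (-401431/2)² = 161146847761/4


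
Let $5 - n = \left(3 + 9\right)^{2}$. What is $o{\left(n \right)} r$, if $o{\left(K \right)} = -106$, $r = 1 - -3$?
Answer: $-424$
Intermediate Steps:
$r = 4$ ($r = 1 + 3 = 4$)
$n = -139$ ($n = 5 - \left(3 + 9\right)^{2} = 5 - 12^{2} = 5 - 144 = -139$)
$o{\left(n \right)} r = \left(-106\right) 4 = -424$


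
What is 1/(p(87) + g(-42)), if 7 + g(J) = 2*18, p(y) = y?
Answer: 1/116 ≈ 0.0086207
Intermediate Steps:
g(J) = 29 (g(J) = -7 + 2*18 = -7 + 36 = 29)
1/(p(87) + g(-42)) = 1/(87 + 29) = 1/116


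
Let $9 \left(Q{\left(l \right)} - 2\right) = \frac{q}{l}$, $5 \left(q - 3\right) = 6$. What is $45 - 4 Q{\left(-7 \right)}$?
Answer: $\frac{559}{15} \approx 37.267$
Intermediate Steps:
$q = \frac{21}{5}$ ($q = 3 + \frac{1}{5} \cdot 6 = 3 + \frac{6}{5} = \frac{21}{5} \approx 4.2$)
$Q{\left(l \right)} = 2 + \frac{7}{15 l}$ ($Q{\left(l \right)} = 2 + \frac{\frac{21}{5} \frac{1}{l}}{9} = 2 + \frac{7}{15 l}$)
$45 - 4 Q{\left(-7 \right)} = 45 - 4 \left(2 + \frac{7}{15 \left(-7\right)}\right) = 45 - 4 \left(2 + \frac{7}{15} \left(- \frac{1}{7}\right)\right) = 45 - 4 \left(2 - \frac{1}{15}\right) = 45 - \frac{116}{15} = \frac{559}{15}$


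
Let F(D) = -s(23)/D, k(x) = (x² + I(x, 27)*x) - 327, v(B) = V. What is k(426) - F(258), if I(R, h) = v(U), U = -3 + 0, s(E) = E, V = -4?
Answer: 46296833/258 ≈ 1.7945e+5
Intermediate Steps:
U = -3
v(B) = -4
I(R, h) = -4
k(x) = -327 + x² - 4*x (k(x) = (x² - 4*x) - 327 = -327 + x² - 4*x)
F(D) = -23/D
k(426) - F(258) = (-327 + 426² - 4*426) - (-23)/258 = (-327 + 181476 - 1704) - (-23)/258 = 179445 - 1*(-23/258) = 179445 + 23/258 = 46296833/258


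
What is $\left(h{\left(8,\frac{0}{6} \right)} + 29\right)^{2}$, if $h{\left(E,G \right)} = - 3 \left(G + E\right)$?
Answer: $25$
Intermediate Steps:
$h{\left(E,G \right)} = - 3 E - 3 G$ ($h{\left(E,G \right)} = - 3 \left(E + G\right) = - 3 E - 3 G$)
$\left(h{\left(8,\frac{0}{6} \right)} + 29\right)^{2} = \left(\left(\left(-3\right) 8 - 3 \cdot \frac{0}{6}\right) + 29\right)^{2} = \left(\left(-24 - 3 \cdot 0 \cdot \frac{1}{6}\right) + 29\right)^{2} = \left(\left(-24 - 0\right) + 29\right)^{2} = \left(\left(-24 + 0\right) + 29\right)^{2} = \left(-24 + 29\right)^{2} = 5^{2} = 25$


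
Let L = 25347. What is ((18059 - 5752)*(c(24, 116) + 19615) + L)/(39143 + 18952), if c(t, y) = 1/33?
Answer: 7967108323/1917135 ≈ 4155.7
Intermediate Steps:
c(t, y) = 1/33
((18059 - 5752)*(c(24, 116) + 19615) + L)/(39143 + 18952) = ((18059 - 5752)*(1/33 + 19615) + 25347)/(39143 + 18952) = (12307*(647296/33) + 25347)/58095 = (7966271872/33 + 25347)*(1/58095) = (7967108323/33)*(1/58095) = 7967108323/1917135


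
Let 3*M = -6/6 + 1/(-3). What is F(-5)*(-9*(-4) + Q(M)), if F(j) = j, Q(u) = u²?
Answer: -14660/81 ≈ -180.99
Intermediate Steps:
M = -4/9 (M = (-6/6 + 1/(-3))/3 = (-6*⅙ + 1*(-⅓))/3 = (-1 - ⅓)/3 = (⅓)*(-4/3) = -4/9 ≈ -0.44444)
F(-5)*(-9*(-4) + Q(M)) = -5*(-9*(-4) + (-4/9)²) = -5*(36 + 16/81) = -5*2932/81 = -14660/81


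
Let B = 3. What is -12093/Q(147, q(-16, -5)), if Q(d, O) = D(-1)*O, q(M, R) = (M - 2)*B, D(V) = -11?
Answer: -4031/198 ≈ -20.359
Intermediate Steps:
q(M, R) = -6 + 3*M (q(M, R) = (M - 2)*3 = (-2 + M)*3 = -6 + 3*M)
Q(d, O) = -11*O
-12093/Q(147, q(-16, -5)) = -12093*(-1/(11*(-6 + 3*(-16)))) = -12093*(-1/(11*(-6 - 48))) = -12093/((-11*(-54))) = -12093/594 = -12093*1/594 = -4031/198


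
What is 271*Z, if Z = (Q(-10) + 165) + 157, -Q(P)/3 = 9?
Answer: 79945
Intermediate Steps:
Q(P) = -27 (Q(P) = -3*9 = -27)
Z = 295 (Z = (-27 + 165) + 157 = 138 + 157 = 295)
271*Z = 271*295 = 79945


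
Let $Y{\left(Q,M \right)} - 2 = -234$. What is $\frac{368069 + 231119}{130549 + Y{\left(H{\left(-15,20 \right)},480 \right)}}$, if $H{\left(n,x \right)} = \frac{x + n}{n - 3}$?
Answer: $\frac{599188}{130317} \approx 4.5979$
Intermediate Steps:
$H{\left(n,x \right)} = \frac{n + x}{-3 + n}$
$Y{\left(Q,M \right)} = -232$ ($Y{\left(Q,M \right)} = 2 - 234 = -232$)
$\frac{368069 + 231119}{130549 + Y{\left(H{\left(-15,20 \right)},480 \right)}} = \frac{368069 + 231119}{130549 - 232} = \frac{599188}{130317}$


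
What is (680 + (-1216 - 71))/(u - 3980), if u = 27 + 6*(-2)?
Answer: 607/3965 ≈ 0.15309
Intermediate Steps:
u = 15 (u = 27 - 12 = 15)
(680 + (-1216 - 71))/(u - 3980) = (680 + (-1216 - 71))/(15 - 3980) = (680 - 1287)/(-3965) = -607*(-1/3965) = 607/3965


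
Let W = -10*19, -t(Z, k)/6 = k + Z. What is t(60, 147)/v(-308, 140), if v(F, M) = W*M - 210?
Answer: 621/13405 ≈ 0.046326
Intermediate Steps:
t(Z, k) = -6*Z - 6*k (t(Z, k) = -6*(k + Z) = -6*(Z + k) = -6*Z - 6*k)
W = -190
v(F, M) = -210 - 190*M (v(F, M) = -190*M - 210 = -210 - 190*M)
t(60, 147)/v(-308, 140) = (-6*60 - 6*147)/(-210 - 190*140) = (-360 - 882)/(-210 - 26600) = -1242/(-26810) = -1242*(-1/26810) = 621/13405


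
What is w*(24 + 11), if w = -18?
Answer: -630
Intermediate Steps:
w*(24 + 11) = -18*(24 + 11) = -18*35 = -630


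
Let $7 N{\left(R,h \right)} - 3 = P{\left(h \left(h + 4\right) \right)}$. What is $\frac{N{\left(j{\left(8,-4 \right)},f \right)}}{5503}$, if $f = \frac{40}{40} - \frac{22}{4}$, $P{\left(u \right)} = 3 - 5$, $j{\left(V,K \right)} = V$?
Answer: $\frac{1}{38521} \approx 2.596 \cdot 10^{-5}$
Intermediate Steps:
$P{\left(u \right)} = -2$
$f = - \frac{9}{2}$ ($f = 40 \cdot \frac{1}{40} - \frac{11}{2} = 1 - \frac{11}{2} = - \frac{9}{2} \approx -4.5$)
$N{\left(R,h \right)} = \frac{1}{7}$ ($N{\left(R,h \right)} = \frac{3}{7} + \frac{1}{7} \left(-2\right) = \frac{3}{7} - \frac{2}{7} = \frac{1}{7}$)
$\frac{N{\left(j{\left(8,-4 \right)},f \right)}}{5503} = \frac{1}{7 \cdot 5503} = \frac{1}{7} \cdot \frac{1}{5503} = \frac{1}{38521}$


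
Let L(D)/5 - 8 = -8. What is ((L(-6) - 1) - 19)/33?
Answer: -20/33 ≈ -0.60606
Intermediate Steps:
L(D) = 0 (L(D) = 40 + 5*(-8) = 40 - 40 = 0)
((L(-6) - 1) - 19)/33 = ((0 - 1) - 19)/33 = (-1 - 19)*(1/33) = -20*1/33 = -20/33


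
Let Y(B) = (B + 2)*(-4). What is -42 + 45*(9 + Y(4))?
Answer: -717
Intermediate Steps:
Y(B) = -8 - 4*B (Y(B) = (2 + B)*(-4) = -8 - 4*B)
-42 + 45*(9 + Y(4)) = -42 + 45*(9 + (-8 - 4*4)) = -42 + 45*(9 + (-8 - 16)) = -42 + 45*(9 - 24) = -42 + 45*(-15) = -42 - 675 = -717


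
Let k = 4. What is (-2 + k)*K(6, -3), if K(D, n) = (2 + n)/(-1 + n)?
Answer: ½ ≈ 0.50000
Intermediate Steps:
K(D, n) = (2 + n)/(-1 + n)
(-2 + k)*K(6, -3) = (-2 + 4)*((2 - 3)/(-1 - 3)) = 2*(-1/(-4)) = 2*(-¼*(-1)) = 2*(¼) = ½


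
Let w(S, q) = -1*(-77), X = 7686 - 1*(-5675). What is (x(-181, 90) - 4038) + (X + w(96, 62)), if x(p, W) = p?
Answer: 9219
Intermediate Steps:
X = 13361 (X = 7686 + 5675 = 13361)
w(S, q) = 77
(x(-181, 90) - 4038) + (X + w(96, 62)) = (-181 - 4038) + (13361 + 77) = -4219 + 13438 = 9219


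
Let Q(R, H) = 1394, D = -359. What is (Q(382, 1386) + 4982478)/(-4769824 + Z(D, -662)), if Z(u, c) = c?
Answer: -2491936/2385243 ≈ -1.0447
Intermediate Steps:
(Q(382, 1386) + 4982478)/(-4769824 + Z(D, -662)) = (1394 + 4982478)/(-4769824 - 662) = 4983872/(-4770486) = 4983872*(-1/4770486) = -2491936/2385243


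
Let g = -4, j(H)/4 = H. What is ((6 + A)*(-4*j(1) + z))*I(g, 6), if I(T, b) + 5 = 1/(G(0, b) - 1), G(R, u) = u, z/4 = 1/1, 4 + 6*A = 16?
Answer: 2304/5 ≈ 460.80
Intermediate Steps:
A = 2 (A = -⅔ + (⅙)*16 = -⅔ + 8/3 = 2)
j(H) = 4*H
z = 4 (z = 4*(1/1) = 4*(1*1) = 4*1 = 4)
I(T, b) = -5 + 1/(-1 + b) (I(T, b) = -5 + 1/(b - 1) = -5 + 1/(-1 + b))
((6 + A)*(-4*j(1) + z))*I(g, 6) = ((6 + 2)*(-16 + 4))*((6 - 5*6)/(-1 + 6)) = (8*(-4*4 + 4))*((6 - 30)/5) = (8*(-16 + 4))*((⅕)*(-24)) = (8*(-12))*(-24/5) = -96*(-24/5) = 2304/5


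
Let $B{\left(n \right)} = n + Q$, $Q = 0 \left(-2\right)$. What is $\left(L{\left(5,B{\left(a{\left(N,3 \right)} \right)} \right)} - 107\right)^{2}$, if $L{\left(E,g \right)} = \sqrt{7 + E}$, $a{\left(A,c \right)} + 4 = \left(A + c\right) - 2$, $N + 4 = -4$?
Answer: $11461 - 428 \sqrt{3} \approx 10720.0$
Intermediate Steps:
$N = -8$ ($N = -4 - 4 = -8$)
$a{\left(A,c \right)} = -6 + A + c$ ($a{\left(A,c \right)} = -4 - \left(2 - A - c\right) = -4 + \left(-2 + A + c\right) = -6 + A + c$)
$Q = 0$
$B{\left(n \right)} = n$ ($B{\left(n \right)} = n + 0 = n$)
$\left(L{\left(5,B{\left(a{\left(N,3 \right)} \right)} \right)} - 107\right)^{2} = \left(\sqrt{7 + 5} - 107\right)^{2} = \left(\sqrt{12} - 107\right)^{2} = \left(2 \sqrt{3} - 107\right)^{2} = \left(-107 + 2 \sqrt{3}\right)^{2}$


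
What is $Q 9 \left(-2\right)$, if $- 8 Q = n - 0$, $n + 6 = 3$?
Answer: $- \frac{27}{4} \approx -6.75$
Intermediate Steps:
$n = -3$ ($n = -6 + 3 = -3$)
$Q = \frac{3}{8}$ ($Q = - \frac{-3 - 0}{8} = - \frac{-3 + 0}{8} = \left(- \frac{1}{8}\right) \left(-3\right) = \frac{3}{8} \approx 0.375$)
$Q 9 \left(-2\right) = \frac{3}{8} \cdot 9 \left(-2\right) = \frac{27}{8} \left(-2\right) = - \frac{27}{4}$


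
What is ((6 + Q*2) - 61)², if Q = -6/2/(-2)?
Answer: 2704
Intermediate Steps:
Q = 3/2 (Q = -6*½*(-½) = -3*(-½) = 3/2 ≈ 1.5000)
((6 + Q*2) - 61)² = ((6 + (3/2)*2) - 61)² = ((6 + 3) - 61)² = (9 - 61)² = (-52)² = 2704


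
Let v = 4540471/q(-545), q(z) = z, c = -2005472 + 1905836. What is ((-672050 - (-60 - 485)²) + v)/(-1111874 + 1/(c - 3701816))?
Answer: 2024981575374392/2303570924371705 ≈ 0.87906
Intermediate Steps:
c = -99636
v = -4540471/545 (v = 4540471/(-545) = 4540471*(-1/545) = -4540471/545 ≈ -8331.1)
((-672050 - (-60 - 485)²) + v)/(-1111874 + 1/(c - 3701816)) = ((-672050 - (-60 - 485)²) - 4540471/545)/(-1111874 + 1/(-99636 - 3701816)) = ((-672050 - 1*(-545)²) - 4540471/545)/(-1111874 + 1/(-3801452)) = ((-672050 - 1*297025) - 4540471/545)/(-1111874 - 1/3801452) = ((-672050 - 297025) - 4540471/545)/(-4226735641049/3801452) = (-969075 - 4540471/545)*(-3801452/4226735641049) = -532686346/545*(-3801452/4226735641049) = 2024981575374392/2303570924371705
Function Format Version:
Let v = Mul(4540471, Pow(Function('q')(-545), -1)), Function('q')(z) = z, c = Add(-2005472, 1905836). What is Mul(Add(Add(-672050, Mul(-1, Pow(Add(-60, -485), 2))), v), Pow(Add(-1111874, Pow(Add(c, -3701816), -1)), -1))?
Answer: Rational(2024981575374392, 2303570924371705) ≈ 0.87906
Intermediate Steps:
c = -99636
v = Rational(-4540471, 545) (v = Mul(4540471, Pow(-545, -1)) = Mul(4540471, Rational(-1, 545)) = Rational(-4540471, 545) ≈ -8331.1)
Mul(Add(Add(-672050, Mul(-1, Pow(Add(-60, -485), 2))), v), Pow(Add(-1111874, Pow(Add(c, -3701816), -1)), -1)) = Mul(Add(Add(-672050, Mul(-1, Pow(Add(-60, -485), 2))), Rational(-4540471, 545)), Pow(Add(-1111874, Pow(Add(-99636, -3701816), -1)), -1)) = Mul(Add(Add(-672050, Mul(-1, Pow(-545, 2))), Rational(-4540471, 545)), Pow(Add(-1111874, Pow(-3801452, -1)), -1)) = Mul(Add(Add(-672050, Mul(-1, 297025)), Rational(-4540471, 545)), Pow(Add(-1111874, Rational(-1, 3801452)), -1)) = Mul(Add(Add(-672050, -297025), Rational(-4540471, 545)), Pow(Rational(-4226735641049, 3801452), -1)) = Mul(Add(-969075, Rational(-4540471, 545)), Rational(-3801452, 4226735641049)) = Mul(Rational(-532686346, 545), Rational(-3801452, 4226735641049)) = Rational(2024981575374392, 2303570924371705)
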